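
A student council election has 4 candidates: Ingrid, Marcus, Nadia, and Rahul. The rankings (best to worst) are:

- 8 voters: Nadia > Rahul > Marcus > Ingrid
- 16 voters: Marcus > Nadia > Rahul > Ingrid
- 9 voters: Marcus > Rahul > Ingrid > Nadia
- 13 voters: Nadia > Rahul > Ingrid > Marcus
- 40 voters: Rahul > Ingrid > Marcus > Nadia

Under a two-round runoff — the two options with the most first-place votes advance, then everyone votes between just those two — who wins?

Round 1 first-place votes: Ingrid 0, Marcus 25, Nadia 21, Rahul 40.
Rahul and Marcus advance.
Runoff: Rahul is preferred to Marcus by 61 voters; Marcus by 25.
Rahul wins the runoff.

Rahul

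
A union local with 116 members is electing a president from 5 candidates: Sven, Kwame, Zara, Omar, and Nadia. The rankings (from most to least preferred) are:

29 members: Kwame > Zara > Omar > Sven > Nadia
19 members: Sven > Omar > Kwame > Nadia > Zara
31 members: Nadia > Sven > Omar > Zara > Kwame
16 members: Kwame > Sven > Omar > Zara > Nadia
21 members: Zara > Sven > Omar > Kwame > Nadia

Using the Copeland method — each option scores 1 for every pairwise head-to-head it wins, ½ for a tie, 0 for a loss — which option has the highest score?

Sven

Sven: beats Kwame, Zara, Omar, and Nadia → score 4.
Kwame: beats Zara and Nadia; loses to Sven and Omar → score 2.
Zara: beats Nadia; loses to Sven, Kwame, and Omar → score 1.
Omar: beats Kwame, Zara, and Nadia; loses to Sven → score 3.
Nadia: loses to Sven, Kwame, Zara, and Omar → score 0.
Sven has the best pairwise record.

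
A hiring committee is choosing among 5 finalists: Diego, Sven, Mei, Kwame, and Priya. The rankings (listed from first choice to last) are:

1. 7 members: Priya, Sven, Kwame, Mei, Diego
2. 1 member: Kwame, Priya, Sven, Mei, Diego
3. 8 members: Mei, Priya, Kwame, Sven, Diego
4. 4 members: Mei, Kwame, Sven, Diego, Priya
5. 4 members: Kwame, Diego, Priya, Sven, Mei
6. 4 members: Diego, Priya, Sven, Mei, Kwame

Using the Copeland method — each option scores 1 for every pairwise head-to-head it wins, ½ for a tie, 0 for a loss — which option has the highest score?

Diego: loses to Sven, Mei, Kwame, and Priya → score 0.
Sven: beats Diego and Mei; loses to Kwame and Priya → score 2.
Mei: beats Diego and Kwame; loses to Sven and Priya → score 2.
Kwame: beats Diego and Sven; loses to Mei and Priya → score 2.
Priya: beats Diego, Sven, Mei, and Kwame → score 4.
Priya has the best pairwise record.

Priya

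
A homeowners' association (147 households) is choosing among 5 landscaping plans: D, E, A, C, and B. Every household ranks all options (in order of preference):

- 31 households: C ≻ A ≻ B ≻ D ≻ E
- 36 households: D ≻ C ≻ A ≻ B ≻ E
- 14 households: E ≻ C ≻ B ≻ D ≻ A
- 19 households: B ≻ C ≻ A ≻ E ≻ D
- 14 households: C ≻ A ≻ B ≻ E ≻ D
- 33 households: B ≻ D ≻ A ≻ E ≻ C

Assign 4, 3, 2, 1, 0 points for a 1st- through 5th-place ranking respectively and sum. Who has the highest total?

D: 31·1 + 36·4 + 14·1 + 19·0 + 14·0 + 33·3 = 288
E: 31·0 + 36·0 + 14·4 + 19·1 + 14·1 + 33·1 = 122
A: 31·3 + 36·2 + 14·0 + 19·2 + 14·3 + 33·2 = 311
C: 31·4 + 36·3 + 14·3 + 19·3 + 14·4 + 33·0 = 387
B: 31·2 + 36·1 + 14·2 + 19·4 + 14·2 + 33·4 = 362
C has the highest Borda score (387).

C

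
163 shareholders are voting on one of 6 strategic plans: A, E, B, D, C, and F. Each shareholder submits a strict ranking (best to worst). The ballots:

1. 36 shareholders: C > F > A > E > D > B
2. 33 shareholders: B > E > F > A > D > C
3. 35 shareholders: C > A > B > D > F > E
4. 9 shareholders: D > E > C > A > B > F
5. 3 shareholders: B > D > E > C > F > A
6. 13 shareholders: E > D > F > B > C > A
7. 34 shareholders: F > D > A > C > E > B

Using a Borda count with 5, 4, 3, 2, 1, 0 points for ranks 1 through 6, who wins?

A: 36·3 + 33·2 + 35·4 + 9·2 + 3·0 + 13·0 + 34·3 = 434
E: 36·2 + 33·4 + 35·0 + 9·4 + 3·3 + 13·5 + 34·1 = 348
B: 36·0 + 33·5 + 35·3 + 9·1 + 3·5 + 13·2 + 34·0 = 320
D: 36·1 + 33·1 + 35·2 + 9·5 + 3·4 + 13·4 + 34·4 = 384
C: 36·5 + 33·0 + 35·5 + 9·3 + 3·2 + 13·1 + 34·2 = 469
F: 36·4 + 33·3 + 35·1 + 9·0 + 3·1 + 13·3 + 34·5 = 490
F has the highest Borda score (490).

F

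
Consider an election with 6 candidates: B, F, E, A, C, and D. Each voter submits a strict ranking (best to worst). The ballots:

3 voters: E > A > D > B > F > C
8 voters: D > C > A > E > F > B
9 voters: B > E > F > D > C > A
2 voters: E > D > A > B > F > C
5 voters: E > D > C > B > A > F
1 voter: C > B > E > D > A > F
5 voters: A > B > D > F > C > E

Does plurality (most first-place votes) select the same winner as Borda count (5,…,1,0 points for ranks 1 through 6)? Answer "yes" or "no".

no

Plurality — first-place votes: B 9, F 0, E 10, A 5, C 1, D 8. Winner: E.
Borda — scores: B 89, F 50, E 105, A 73, C 66, D 112. Winner: D.
The two methods disagree.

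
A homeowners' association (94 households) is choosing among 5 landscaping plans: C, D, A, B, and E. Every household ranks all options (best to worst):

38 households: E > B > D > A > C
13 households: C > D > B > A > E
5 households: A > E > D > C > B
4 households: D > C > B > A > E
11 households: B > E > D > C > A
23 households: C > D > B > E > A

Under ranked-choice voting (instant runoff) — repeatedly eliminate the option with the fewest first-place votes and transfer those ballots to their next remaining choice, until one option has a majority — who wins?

Round 1: C 36, D 4, A 5, B 11, E 38. Eliminate D.
Round 2: C 40, A 5, B 11, E 38. Eliminate A.
Round 3: C 40, B 11, E 43. Eliminate B.
Round 4: C 40, E 54. E has a majority.

E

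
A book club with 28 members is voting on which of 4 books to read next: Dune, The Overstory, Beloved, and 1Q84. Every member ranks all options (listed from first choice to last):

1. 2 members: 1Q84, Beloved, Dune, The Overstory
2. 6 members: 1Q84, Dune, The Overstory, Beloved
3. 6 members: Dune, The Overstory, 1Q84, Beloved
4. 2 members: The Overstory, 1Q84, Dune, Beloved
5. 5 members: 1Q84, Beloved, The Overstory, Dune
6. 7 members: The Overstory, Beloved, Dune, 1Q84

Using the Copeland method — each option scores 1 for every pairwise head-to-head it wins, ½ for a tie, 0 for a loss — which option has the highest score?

The Overstory

Dune: ties The Overstory and Beloved; loses to 1Q84 → score 1.
The Overstory: beats Beloved and 1Q84; ties Dune → score 2.5.
Beloved: ties Dune; loses to The Overstory and 1Q84 → score 0.5.
1Q84: beats Dune and Beloved; loses to The Overstory → score 2.
The Overstory has the best pairwise record.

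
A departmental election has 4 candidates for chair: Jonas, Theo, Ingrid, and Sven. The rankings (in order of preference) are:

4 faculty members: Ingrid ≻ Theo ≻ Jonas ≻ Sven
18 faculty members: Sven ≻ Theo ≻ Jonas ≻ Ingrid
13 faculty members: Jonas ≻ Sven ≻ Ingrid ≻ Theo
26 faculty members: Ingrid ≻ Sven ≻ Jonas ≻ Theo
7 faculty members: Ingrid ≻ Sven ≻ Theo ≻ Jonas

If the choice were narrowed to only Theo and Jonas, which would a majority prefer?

Jonas

Voters preferring Theo to Jonas: 29; preferring Jonas to Theo: 39.
Jonas wins the head-to-head.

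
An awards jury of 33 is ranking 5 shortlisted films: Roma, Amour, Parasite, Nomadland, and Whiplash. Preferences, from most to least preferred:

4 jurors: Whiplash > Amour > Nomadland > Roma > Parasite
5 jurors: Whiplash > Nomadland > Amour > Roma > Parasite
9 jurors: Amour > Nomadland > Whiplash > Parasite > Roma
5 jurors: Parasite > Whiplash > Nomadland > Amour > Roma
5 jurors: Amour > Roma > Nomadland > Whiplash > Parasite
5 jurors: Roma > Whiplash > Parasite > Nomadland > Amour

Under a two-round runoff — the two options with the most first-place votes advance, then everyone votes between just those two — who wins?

Round 1 first-place votes: Roma 5, Amour 14, Parasite 5, Nomadland 0, Whiplash 9.
Amour and Whiplash advance.
Runoff: Amour is preferred to Whiplash by 14 voters; Whiplash by 19.
Whiplash wins the runoff.

Whiplash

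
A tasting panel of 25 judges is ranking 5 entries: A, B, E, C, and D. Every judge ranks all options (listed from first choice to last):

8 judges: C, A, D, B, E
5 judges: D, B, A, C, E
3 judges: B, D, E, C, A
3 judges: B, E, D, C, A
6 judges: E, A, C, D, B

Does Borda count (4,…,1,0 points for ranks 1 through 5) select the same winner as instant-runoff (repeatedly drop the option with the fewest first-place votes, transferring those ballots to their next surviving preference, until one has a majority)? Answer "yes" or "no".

no

Borda — scores: A 52, B 47, E 39, C 55, D 57. Winner: D.
Instant-runoff — R1 A 0, B 6, E 6, C 8, D 5 (A out); R2 B 6, E 6, C 8, D 5 (D out); R3 B 11, E 6, C 8 (E out); R4 B 11, C 14 (C winner). Winner: C.
The two methods disagree.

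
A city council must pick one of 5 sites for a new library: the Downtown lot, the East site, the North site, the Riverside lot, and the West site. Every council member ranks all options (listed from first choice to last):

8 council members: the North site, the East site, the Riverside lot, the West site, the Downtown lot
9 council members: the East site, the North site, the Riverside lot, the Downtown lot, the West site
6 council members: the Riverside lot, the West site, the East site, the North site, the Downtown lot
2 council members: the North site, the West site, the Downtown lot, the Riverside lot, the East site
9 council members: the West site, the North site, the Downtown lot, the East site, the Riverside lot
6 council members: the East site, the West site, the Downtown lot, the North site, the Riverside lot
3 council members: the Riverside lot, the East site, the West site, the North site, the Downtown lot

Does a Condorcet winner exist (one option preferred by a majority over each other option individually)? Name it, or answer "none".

the East site vs the Downtown lot: 32–11 for the East site.
the East site vs the North site: 24–19 for the East site.
the East site vs the Riverside lot: 32–11 for the East site.
the East site vs the West site: 26–17 for the East site.
the East site beats every other option head-to-head.

the East site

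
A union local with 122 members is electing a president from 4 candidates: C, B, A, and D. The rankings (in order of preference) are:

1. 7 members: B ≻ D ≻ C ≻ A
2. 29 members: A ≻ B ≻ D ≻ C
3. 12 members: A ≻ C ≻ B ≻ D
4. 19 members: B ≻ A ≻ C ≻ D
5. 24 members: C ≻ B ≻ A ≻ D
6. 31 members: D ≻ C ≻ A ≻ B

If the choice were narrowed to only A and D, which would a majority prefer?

Voters preferring A to D: 84; preferring D to A: 38.
A wins the head-to-head.

A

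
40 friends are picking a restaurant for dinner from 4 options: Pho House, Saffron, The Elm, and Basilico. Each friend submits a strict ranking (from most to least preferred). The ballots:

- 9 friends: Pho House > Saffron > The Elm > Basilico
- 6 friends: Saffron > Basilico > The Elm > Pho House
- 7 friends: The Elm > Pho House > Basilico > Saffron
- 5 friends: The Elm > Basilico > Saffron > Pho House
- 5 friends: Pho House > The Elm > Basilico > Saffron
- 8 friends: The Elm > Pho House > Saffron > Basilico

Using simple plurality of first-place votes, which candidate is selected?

The Elm

First-place votes: Pho House 14, Saffron 6, The Elm 20, Basilico 0.
The Elm has the most first-place votes.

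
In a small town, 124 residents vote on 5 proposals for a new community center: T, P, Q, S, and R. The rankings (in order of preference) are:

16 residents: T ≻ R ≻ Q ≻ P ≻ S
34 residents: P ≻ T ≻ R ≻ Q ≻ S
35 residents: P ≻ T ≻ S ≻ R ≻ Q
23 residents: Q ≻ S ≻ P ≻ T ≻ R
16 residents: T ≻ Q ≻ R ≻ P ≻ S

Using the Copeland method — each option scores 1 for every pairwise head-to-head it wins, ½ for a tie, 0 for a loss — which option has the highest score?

P

T: beats Q, S, and R; loses to P → score 3.
P: beats T, Q, S, and R → score 4.
Q: beats S; loses to T, P, and R → score 1.
S: loses to T, P, Q, and R → score 0.
R: beats Q and S; loses to T and P → score 2.
P has the best pairwise record.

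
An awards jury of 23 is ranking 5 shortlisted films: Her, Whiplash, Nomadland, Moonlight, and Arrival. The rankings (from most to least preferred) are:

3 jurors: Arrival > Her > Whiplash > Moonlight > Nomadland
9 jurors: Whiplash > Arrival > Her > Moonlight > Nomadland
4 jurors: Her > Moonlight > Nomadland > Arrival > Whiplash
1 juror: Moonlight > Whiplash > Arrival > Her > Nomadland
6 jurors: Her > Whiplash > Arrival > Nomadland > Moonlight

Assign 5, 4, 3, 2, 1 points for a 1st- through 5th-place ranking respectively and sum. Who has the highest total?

Her: 3·4 + 9·3 + 4·5 + 1·2 + 6·5 = 91
Whiplash: 3·3 + 9·5 + 4·1 + 1·4 + 6·4 = 86
Nomadland: 3·1 + 9·1 + 4·3 + 1·1 + 6·2 = 37
Moonlight: 3·2 + 9·2 + 4·4 + 1·5 + 6·1 = 51
Arrival: 3·5 + 9·4 + 4·2 + 1·3 + 6·3 = 80
Her has the highest Borda score (91).

Her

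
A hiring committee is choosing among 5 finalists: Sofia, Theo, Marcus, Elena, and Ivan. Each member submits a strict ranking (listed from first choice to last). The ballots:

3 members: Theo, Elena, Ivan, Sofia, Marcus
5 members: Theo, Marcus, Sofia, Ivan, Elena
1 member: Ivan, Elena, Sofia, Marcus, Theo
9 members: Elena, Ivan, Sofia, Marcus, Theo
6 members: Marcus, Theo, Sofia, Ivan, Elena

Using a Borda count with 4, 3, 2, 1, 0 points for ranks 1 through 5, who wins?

Sofia: 3·1 + 5·2 + 1·2 + 9·2 + 6·2 = 45
Theo: 3·4 + 5·4 + 1·0 + 9·0 + 6·3 = 50
Marcus: 3·0 + 5·3 + 1·1 + 9·1 + 6·4 = 49
Elena: 3·3 + 5·0 + 1·3 + 9·4 + 6·0 = 48
Ivan: 3·2 + 5·1 + 1·4 + 9·3 + 6·1 = 48
Theo has the highest Borda score (50).

Theo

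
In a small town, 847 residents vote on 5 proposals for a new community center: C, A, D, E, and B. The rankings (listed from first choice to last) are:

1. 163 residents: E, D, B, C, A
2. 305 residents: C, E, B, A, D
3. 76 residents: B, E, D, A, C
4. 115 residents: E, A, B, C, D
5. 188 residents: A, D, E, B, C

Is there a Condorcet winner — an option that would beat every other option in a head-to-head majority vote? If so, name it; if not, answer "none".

E vs C: 542–305 for E.
E vs A: 659–188 for E.
E vs D: 659–188 for E.
E vs B: 771–76 for E.
E beats every other option head-to-head.

E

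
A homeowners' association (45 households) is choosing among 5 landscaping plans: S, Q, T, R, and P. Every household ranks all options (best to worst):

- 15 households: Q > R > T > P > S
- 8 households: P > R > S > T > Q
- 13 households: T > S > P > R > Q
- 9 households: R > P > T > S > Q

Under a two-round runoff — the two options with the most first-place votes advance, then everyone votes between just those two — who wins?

Round 1 first-place votes: S 0, Q 15, T 13, R 9, P 8.
Q and T advance.
Runoff: Q is preferred to T by 15 voters; T by 30.
T wins the runoff.

T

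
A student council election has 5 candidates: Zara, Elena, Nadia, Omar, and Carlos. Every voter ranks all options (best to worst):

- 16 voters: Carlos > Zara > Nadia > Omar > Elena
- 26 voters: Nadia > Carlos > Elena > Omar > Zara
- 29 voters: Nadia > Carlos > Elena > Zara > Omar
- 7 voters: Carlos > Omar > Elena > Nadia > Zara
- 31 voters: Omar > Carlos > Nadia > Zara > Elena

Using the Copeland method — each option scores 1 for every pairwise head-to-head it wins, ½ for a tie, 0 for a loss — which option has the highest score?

Nadia

Zara: loses to Elena, Nadia, Omar, and Carlos → score 0.
Elena: beats Zara and Omar; loses to Nadia and Carlos → score 2.
Nadia: beats Zara, Elena, Omar, and Carlos → score 4.
Omar: beats Zara; loses to Elena, Nadia, and Carlos → score 1.
Carlos: beats Zara, Elena, and Omar; loses to Nadia → score 3.
Nadia has the best pairwise record.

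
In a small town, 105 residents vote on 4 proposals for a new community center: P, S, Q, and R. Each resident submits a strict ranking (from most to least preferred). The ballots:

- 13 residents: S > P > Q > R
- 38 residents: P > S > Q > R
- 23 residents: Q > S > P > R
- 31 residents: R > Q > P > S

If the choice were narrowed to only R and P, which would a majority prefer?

Voters preferring R to P: 31; preferring P to R: 74.
P wins the head-to-head.

P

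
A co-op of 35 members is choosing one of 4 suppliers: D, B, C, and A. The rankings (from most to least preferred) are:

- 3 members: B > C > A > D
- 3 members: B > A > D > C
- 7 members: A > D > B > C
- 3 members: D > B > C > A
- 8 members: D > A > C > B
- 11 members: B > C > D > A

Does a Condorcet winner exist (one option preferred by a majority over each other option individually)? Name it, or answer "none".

D

D vs B: 18–17 for D.
D vs C: 21–14 for D.
D vs A: 22–13 for D.
D beats every other option head-to-head.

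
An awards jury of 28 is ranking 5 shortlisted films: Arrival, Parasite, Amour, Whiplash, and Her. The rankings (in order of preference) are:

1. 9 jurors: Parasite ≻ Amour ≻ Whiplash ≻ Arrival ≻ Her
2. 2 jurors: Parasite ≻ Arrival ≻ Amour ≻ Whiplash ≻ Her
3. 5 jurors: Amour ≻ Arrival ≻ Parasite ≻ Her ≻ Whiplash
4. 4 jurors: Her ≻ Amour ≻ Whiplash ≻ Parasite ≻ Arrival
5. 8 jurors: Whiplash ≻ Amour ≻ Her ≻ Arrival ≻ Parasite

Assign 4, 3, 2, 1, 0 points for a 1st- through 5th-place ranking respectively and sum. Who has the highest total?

Amour

Arrival: 9·1 + 2·3 + 5·3 + 4·0 + 8·1 = 38
Parasite: 9·4 + 2·4 + 5·2 + 4·1 + 8·0 = 58
Amour: 9·3 + 2·2 + 5·4 + 4·3 + 8·3 = 87
Whiplash: 9·2 + 2·1 + 5·0 + 4·2 + 8·4 = 60
Her: 9·0 + 2·0 + 5·1 + 4·4 + 8·2 = 37
Amour has the highest Borda score (87).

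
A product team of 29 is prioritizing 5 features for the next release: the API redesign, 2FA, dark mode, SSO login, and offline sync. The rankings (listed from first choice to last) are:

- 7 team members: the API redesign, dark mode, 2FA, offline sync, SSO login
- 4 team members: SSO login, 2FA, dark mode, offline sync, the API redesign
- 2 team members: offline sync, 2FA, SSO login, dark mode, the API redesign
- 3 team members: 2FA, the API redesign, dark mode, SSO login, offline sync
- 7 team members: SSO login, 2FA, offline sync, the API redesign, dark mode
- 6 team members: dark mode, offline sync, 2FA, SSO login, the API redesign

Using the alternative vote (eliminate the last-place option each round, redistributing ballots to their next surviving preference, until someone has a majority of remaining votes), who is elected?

Round 1: the API redesign 7, 2FA 3, dark mode 6, SSO login 11, offline sync 2. Eliminate offline sync.
Round 2: the API redesign 7, 2FA 5, dark mode 6, SSO login 11. Eliminate 2FA.
Round 3: the API redesign 10, dark mode 6, SSO login 13. Eliminate dark mode.
Round 4: the API redesign 10, SSO login 19. SSO login has a majority.

SSO login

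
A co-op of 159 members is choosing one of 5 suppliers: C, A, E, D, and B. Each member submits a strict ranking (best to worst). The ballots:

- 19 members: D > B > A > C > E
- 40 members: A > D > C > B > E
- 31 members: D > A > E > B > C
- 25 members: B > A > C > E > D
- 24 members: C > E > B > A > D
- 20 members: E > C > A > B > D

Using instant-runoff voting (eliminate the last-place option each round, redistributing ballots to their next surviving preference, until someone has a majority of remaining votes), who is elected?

A

Round 1: C 24, A 40, E 20, D 50, B 25. Eliminate E.
Round 2: C 44, A 40, D 50, B 25. Eliminate B.
Round 3: C 44, A 65, D 50. Eliminate C.
Round 4: A 109, D 50. A has a majority.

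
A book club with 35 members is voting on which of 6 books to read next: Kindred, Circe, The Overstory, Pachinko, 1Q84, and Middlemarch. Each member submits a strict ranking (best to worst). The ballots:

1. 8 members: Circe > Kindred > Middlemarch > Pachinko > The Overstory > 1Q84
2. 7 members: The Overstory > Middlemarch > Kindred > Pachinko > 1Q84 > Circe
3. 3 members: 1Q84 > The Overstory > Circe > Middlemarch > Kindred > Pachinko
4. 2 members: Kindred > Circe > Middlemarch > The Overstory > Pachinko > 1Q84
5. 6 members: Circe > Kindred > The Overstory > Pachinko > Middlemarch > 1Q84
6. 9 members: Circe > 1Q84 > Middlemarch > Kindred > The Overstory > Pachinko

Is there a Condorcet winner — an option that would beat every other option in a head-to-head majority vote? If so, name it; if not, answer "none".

Circe vs Kindred: 26–9 for Circe.
Circe vs The Overstory: 25–10 for Circe.
Circe vs Pachinko: 28–7 for Circe.
Circe vs 1Q84: 25–10 for Circe.
Circe vs Middlemarch: 28–7 for Circe.
Circe beats every other option head-to-head.

Circe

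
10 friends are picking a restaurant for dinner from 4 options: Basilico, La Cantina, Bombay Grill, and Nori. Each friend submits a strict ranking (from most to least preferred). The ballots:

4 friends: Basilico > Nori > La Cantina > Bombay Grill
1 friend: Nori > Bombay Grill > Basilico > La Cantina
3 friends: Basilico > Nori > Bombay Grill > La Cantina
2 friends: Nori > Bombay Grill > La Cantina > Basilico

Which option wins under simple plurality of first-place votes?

Basilico

First-place votes: Basilico 7, La Cantina 0, Bombay Grill 0, Nori 3.
Basilico has the most first-place votes.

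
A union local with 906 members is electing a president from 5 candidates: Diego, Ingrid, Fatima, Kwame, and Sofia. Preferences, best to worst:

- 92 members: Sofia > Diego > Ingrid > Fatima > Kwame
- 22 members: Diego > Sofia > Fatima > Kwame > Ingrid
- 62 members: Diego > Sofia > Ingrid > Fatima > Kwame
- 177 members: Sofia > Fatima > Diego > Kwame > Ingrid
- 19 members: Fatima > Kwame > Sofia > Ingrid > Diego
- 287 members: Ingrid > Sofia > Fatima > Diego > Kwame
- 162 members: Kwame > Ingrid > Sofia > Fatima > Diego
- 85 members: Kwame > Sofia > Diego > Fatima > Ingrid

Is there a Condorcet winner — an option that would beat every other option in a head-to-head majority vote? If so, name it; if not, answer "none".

Sofia

Sofia vs Diego: 822–84 for Sofia.
Sofia vs Ingrid: 457–449 for Sofia.
Sofia vs Fatima: 887–19 for Sofia.
Sofia vs Kwame: 640–266 for Sofia.
Sofia beats every other option head-to-head.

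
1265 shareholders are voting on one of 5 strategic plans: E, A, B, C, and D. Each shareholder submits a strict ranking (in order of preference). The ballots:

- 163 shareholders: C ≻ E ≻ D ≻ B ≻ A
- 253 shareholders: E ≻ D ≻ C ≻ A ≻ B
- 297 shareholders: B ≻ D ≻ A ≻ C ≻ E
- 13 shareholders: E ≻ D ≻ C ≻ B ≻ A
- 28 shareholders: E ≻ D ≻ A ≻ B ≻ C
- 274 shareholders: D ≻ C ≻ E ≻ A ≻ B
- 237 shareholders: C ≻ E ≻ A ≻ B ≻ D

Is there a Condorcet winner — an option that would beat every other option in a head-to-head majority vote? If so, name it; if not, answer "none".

Checking pairwise contests:
C beats E 971–294.
E beats A 968–297.
E beats B 968–297.
D beats C 865–400.
E beats D 694–571.
Every option loses at least one head-to-head, so there is no Condorcet winner.

none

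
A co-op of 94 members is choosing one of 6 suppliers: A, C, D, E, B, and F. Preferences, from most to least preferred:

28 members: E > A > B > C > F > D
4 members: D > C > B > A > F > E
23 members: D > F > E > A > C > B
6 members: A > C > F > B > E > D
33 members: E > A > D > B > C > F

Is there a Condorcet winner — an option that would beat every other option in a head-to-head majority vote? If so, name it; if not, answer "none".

E vs A: 84–10 for E.
E vs C: 84–10 for E.
E vs D: 67–27 for E.
E vs B: 84–10 for E.
E vs F: 61–33 for E.
E beats every other option head-to-head.

E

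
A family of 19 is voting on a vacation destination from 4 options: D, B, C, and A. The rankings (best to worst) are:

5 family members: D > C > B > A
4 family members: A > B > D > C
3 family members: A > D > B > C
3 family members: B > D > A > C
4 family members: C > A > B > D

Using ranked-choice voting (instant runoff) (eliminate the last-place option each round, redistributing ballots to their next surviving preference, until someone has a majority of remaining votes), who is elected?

A

Round 1: D 5, B 3, C 4, A 7. Eliminate B.
Round 2: D 8, C 4, A 7. Eliminate C.
Round 3: D 8, A 11. A has a majority.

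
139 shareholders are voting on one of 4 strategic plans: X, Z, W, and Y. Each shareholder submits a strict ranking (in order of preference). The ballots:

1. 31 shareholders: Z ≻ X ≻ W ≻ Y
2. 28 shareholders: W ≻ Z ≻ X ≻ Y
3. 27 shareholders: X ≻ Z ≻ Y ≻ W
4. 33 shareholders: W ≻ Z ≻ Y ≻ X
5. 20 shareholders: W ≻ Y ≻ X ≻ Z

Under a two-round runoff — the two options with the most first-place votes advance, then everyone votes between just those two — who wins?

W

Round 1 first-place votes: X 27, Z 31, W 81, Y 0.
W and Z advance.
Runoff: W is preferred to Z by 81 voters; Z by 58.
W wins the runoff.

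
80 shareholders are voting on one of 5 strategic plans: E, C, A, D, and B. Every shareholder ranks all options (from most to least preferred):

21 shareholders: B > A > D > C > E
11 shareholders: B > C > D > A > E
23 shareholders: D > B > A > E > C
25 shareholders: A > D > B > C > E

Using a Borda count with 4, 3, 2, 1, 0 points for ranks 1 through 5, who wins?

B

E: 21·0 + 11·0 + 23·1 + 25·0 = 23
C: 21·1 + 11·3 + 23·0 + 25·1 = 79
A: 21·3 + 11·1 + 23·2 + 25·4 = 220
D: 21·2 + 11·2 + 23·4 + 25·3 = 231
B: 21·4 + 11·4 + 23·3 + 25·2 = 247
B has the highest Borda score (247).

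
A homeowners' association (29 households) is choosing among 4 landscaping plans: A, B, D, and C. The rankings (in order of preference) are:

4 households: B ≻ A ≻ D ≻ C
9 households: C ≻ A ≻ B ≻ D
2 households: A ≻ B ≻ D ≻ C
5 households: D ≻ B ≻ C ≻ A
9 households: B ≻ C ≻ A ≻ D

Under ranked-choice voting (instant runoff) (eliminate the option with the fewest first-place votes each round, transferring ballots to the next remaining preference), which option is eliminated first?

Round 1: A 2, B 13, D 5, C 9. Eliminate A.

A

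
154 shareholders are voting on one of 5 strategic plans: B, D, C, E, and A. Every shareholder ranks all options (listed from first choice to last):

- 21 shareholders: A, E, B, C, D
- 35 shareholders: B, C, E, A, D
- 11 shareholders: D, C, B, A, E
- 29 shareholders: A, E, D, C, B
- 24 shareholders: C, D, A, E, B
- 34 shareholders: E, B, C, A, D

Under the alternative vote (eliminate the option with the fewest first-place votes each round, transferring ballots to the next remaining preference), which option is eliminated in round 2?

Round 1: B 35, D 11, C 24, E 34, A 50. Eliminate D.
Round 2: B 35, C 35, E 34, A 50. Eliminate E.

E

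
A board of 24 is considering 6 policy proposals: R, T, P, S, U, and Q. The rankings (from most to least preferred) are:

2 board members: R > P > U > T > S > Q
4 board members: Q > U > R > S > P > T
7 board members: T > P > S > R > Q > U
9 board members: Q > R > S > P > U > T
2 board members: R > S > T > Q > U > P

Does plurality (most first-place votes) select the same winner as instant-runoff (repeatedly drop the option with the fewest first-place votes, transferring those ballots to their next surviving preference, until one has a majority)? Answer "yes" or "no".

yes

Plurality — first-place votes: R 4, T 7, P 0, S 0, U 0, Q 13. Winner: Q.
Instant-runoff — R1 R 4, T 7, P 0, S 0, U 0, Q 13 (Q winner). Winner: Q.
The two methods agree.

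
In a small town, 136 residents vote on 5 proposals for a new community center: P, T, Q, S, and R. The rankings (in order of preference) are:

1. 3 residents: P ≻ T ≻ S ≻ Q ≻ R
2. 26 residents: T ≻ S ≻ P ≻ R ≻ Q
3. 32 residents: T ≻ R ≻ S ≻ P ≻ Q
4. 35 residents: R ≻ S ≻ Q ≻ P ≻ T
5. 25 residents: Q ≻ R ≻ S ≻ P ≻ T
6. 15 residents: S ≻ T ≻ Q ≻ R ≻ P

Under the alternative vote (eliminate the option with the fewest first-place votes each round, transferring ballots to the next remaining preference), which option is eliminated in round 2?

S

Round 1: P 3, T 58, Q 25, S 15, R 35. Eliminate P.
Round 2: T 61, Q 25, S 15, R 35. Eliminate S.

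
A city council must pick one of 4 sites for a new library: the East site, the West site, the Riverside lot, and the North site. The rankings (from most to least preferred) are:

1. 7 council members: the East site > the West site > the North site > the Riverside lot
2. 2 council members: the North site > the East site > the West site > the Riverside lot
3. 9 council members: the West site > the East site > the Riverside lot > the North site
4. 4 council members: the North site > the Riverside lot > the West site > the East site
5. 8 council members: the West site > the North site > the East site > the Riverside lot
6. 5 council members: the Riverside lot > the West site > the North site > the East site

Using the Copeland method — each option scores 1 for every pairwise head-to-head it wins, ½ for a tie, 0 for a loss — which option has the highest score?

the East site: beats the Riverside lot; loses to the West site and the North site → score 1.
the West site: beats the East site, the Riverside lot, and the North site → score 3.
the Riverside lot: loses to the East site, the West site, and the North site → score 0.
the North site: beats the East site and the Riverside lot; loses to the West site → score 2.
the West site has the best pairwise record.

the West site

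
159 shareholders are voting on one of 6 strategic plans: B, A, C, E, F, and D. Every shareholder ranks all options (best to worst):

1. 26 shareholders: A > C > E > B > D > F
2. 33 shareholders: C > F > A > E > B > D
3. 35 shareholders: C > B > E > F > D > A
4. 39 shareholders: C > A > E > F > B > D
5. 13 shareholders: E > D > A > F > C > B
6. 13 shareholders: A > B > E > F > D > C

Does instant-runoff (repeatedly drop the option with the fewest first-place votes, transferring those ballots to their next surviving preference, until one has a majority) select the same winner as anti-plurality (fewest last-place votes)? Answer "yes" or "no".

Instant-runoff — R1 B 0, A 39, C 107, E 13, F 0, D 0 (C winner). Winner: C.
Anti-plurality — last-place votes: B 13, A 35, C 13, E 0, F 26, D 72. Winner: E.
The two methods disagree.

no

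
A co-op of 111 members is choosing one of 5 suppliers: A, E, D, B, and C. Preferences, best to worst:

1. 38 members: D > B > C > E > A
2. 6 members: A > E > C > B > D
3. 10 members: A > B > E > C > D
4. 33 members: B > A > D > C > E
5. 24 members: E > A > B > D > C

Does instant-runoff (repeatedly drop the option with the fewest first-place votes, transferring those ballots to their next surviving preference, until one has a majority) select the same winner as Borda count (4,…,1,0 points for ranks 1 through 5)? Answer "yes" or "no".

yes

Instant-runoff — R1 A 16, E 24, D 38, B 33, C 0 (C out); R2 A 16, E 24, D 38, B 33 (A out); R3 E 30, D 38, B 43 (E out); R4 D 38, B 73 (B winner). Winner: B.
Borda — scores: A 235, E 172, D 242, B 330, C 131. Winner: B.
The two methods agree.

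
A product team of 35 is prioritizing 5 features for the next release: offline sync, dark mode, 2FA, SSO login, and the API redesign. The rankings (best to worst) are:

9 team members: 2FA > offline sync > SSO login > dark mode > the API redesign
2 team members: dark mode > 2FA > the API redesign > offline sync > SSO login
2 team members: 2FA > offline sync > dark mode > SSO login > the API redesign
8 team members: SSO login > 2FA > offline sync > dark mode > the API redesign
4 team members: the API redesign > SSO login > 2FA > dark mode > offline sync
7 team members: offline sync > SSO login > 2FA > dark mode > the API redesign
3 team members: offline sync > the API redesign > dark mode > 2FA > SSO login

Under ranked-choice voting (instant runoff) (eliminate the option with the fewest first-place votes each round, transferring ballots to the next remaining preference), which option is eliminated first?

dark mode

Round 1: offline sync 10, dark mode 2, 2FA 11, SSO login 8, the API redesign 4. Eliminate dark mode.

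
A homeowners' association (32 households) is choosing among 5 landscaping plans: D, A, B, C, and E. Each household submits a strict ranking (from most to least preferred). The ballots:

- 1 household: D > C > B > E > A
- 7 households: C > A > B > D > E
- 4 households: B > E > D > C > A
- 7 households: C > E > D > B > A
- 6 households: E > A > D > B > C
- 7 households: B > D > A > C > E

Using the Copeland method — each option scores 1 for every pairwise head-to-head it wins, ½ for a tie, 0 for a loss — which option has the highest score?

B

D: beats A and C; loses to B and E → score 2.
A: loses to D, B, C, and E → score 0.
B: beats D, A, C, and E → score 4.
C: beats A and E; loses to D and B → score 2.
E: beats D and A; loses to B and C → score 2.
B has the best pairwise record.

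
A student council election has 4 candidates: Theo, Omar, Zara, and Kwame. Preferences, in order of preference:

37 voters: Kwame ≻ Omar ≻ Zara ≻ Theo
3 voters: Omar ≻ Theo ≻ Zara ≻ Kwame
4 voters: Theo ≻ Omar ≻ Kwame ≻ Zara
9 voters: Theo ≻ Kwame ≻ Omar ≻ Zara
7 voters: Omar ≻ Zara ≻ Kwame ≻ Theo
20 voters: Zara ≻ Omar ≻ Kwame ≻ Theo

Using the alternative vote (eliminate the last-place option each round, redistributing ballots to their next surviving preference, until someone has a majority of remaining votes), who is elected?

Kwame

Round 1: Theo 13, Omar 10, Zara 20, Kwame 37. Eliminate Omar.
Round 2: Theo 16, Zara 27, Kwame 37. Eliminate Theo.
Round 3: Zara 30, Kwame 50. Kwame has a majority.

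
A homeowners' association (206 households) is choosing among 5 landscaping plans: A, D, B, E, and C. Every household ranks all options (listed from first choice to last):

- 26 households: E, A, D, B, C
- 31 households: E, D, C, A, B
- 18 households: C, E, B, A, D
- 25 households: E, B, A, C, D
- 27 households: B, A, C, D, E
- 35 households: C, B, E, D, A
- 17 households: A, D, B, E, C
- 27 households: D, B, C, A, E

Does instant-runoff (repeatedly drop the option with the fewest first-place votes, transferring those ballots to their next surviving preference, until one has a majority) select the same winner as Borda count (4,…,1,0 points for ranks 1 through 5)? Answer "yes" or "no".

no

Instant-runoff — R1 A 17, D 27, B 27, E 82, C 53 (A out); R2 D 44, B 27, E 82, C 53 (B out); R3 D 44, E 82, C 80 (D out); R4 E 99, C 107 (C winner). Winner: C.
Borda — scores: A 353, D 366, B 465, E 469, C 407. Winner: E.
The two methods disagree.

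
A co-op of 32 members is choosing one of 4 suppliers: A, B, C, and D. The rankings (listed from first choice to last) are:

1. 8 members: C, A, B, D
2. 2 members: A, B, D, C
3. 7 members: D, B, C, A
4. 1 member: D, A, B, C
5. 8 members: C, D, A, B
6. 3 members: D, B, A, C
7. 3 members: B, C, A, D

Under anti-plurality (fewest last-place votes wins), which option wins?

C

Last-place votes: A 7, B 8, C 6, D 11.
C is ranked last by the fewest voters, so C wins.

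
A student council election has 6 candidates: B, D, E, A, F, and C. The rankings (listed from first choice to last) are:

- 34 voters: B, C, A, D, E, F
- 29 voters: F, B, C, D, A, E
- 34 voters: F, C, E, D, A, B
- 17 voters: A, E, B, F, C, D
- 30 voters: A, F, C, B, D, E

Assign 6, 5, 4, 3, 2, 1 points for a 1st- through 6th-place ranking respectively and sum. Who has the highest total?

F

B: 34·6 + 29·5 + 34·1 + 17·4 + 30·3 = 541
D: 34·3 + 29·3 + 34·3 + 17·1 + 30·2 = 368
E: 34·2 + 29·1 + 34·4 + 17·5 + 30·1 = 348
A: 34·4 + 29·2 + 34·2 + 17·6 + 30·6 = 544
F: 34·1 + 29·6 + 34·6 + 17·3 + 30·5 = 613
C: 34·5 + 29·4 + 34·5 + 17·2 + 30·4 = 610
F has the highest Borda score (613).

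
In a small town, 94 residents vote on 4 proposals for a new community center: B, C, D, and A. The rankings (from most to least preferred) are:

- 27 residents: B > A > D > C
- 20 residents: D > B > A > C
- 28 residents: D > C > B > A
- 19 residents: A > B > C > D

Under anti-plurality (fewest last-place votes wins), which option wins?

Last-place votes: B 0, C 47, D 19, A 28.
B is ranked last by the fewest voters, so B wins.

B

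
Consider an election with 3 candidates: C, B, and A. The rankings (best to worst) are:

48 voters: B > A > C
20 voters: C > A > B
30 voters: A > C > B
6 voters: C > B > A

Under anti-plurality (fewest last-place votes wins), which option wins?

A

Last-place votes: C 48, B 50, A 6.
A is ranked last by the fewest voters, so A wins.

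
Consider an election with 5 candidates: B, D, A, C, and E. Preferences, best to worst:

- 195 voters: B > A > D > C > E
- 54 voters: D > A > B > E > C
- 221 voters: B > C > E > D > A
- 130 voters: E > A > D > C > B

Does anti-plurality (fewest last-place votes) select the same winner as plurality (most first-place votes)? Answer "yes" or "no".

Anti-plurality — last-place votes: B 130, D 0, A 221, C 54, E 195. Winner: D.
Plurality — first-place votes: B 416, D 54, A 0, C 0, E 130. Winner: B.
The two methods disagree.

no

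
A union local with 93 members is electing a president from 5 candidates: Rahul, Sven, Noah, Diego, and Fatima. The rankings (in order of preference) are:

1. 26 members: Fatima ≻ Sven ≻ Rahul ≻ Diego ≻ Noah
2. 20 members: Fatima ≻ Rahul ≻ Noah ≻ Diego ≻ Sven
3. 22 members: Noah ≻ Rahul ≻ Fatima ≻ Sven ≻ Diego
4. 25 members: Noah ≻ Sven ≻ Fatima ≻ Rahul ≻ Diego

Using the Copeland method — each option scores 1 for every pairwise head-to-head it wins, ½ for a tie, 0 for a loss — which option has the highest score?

Noah

Rahul: beats Diego; loses to Sven, Noah, and Fatima → score 1.
Sven: beats Rahul and Diego; loses to Noah and Fatima → score 2.
Noah: beats Rahul, Sven, Diego, and Fatima → score 4.
Diego: loses to Rahul, Sven, Noah, and Fatima → score 0.
Fatima: beats Rahul, Sven, and Diego; loses to Noah → score 3.
Noah has the best pairwise record.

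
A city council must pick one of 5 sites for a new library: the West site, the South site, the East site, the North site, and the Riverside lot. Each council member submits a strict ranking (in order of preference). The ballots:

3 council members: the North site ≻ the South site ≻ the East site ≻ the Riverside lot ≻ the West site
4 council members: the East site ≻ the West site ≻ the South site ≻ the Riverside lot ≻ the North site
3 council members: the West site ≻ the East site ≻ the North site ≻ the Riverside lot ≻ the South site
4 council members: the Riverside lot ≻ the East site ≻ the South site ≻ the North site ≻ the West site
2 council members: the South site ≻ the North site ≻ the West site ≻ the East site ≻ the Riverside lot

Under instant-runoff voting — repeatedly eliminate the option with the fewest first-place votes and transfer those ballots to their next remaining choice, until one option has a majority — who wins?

the East site

Round 1: the West site 3, the South site 2, the East site 4, the North site 3, the Riverside lot 4. Eliminate the South site.
Round 2: the West site 3, the East site 4, the North site 5, the Riverside lot 4. Eliminate the West site.
Round 3: the East site 7, the North site 5, the Riverside lot 4. Eliminate the Riverside lot.
Round 4: the East site 11, the North site 5. The East site has a majority.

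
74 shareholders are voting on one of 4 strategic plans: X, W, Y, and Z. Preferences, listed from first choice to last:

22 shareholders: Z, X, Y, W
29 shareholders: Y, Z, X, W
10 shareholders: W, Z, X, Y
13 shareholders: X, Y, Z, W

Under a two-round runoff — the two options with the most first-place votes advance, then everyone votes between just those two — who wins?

Round 1 first-place votes: X 13, W 10, Y 29, Z 22.
Y and Z advance.
Runoff: Y is preferred to Z by 42 voters; Z by 32.
Y wins the runoff.

Y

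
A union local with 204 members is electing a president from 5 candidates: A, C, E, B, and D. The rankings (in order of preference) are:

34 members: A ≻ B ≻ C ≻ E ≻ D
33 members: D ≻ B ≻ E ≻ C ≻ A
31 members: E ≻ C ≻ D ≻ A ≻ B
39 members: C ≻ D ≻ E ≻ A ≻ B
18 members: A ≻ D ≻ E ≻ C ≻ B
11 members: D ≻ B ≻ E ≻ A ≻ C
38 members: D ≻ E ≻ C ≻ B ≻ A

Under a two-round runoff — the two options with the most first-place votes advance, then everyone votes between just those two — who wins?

Round 1 first-place votes: A 52, C 39, E 31, B 0, D 82.
D and A advance.
Runoff: D is preferred to A by 152 voters; A by 52.
D wins the runoff.

D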